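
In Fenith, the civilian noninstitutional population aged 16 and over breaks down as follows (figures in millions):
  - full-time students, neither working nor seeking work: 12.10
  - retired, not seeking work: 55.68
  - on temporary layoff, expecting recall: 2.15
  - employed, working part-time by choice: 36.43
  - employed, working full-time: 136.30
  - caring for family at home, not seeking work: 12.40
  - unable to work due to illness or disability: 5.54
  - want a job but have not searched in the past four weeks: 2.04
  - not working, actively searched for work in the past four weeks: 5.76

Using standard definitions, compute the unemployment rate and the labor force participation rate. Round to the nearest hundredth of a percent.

Unemployment rate ≈ 4.38%; labor force participation rate ≈ 67.30%.

Employed = 36.43 + 136.30 = 172.73 million.
Unemployed = 2.15 + 5.76 = 7.91 million (jobless and actively searching, or on temporary layoff).
Labor force = 172.73 + 7.91 = 180.64 million.
Not in labor force = 12.10 + 55.68 + 12.40 + 5.54 + 2.04 = 87.76 million (those not working and not actively searching are outside the labor force — including those who want a job but have given up searching).
Civilian working-age population = 180.64 + 87.76 = 268.40 million.
Unemployment rate = 7.91 / 180.64 = 4.38%.
Labor force participation rate = 180.64 / 268.40 = 67.30%.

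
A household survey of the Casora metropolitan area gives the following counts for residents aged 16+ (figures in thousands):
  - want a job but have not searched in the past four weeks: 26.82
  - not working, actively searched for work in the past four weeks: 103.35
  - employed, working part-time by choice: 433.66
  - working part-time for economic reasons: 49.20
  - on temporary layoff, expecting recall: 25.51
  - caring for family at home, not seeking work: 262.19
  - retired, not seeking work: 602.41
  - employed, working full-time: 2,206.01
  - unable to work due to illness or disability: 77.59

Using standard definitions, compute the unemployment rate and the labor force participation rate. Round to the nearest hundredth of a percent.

Unemployment rate ≈ 4.57%; labor force participation rate ≈ 74.41%.

Employed = 433.66 + 49.20 + 2,206.01 = 2,688.87 thousand (anyone who worked, including part-time for economic reasons, counts as employed).
Unemployed = 103.35 + 25.51 = 128.86 thousand (jobless and actively searching, or on temporary layoff).
Labor force = 2,688.87 + 128.86 = 2,817.73 thousand.
Not in labor force = 26.82 + 262.19 + 602.41 + 77.59 = 969.01 thousand (those not working and not actively searching are outside the labor force — including those who want a job but have given up searching).
Civilian working-age population = 2,817.73 + 969.01 = 3,786.74 thousand.
Unemployment rate = 128.86 / 2,817.73 = 4.57%.
Labor force participation rate = 2,817.73 / 3,786.74 = 74.41%.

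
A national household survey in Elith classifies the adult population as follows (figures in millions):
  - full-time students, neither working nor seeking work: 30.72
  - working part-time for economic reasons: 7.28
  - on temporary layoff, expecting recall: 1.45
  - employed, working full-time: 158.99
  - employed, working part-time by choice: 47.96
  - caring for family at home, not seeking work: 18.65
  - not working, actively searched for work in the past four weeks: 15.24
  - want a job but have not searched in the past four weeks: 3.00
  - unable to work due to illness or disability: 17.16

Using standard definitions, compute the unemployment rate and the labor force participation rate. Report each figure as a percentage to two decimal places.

Unemployment rate ≈ 7.23%; labor force participation rate ≈ 76.86%.

Employed = 7.28 + 158.99 + 47.96 = 214.23 million (anyone who worked, including part-time for economic reasons, counts as employed).
Unemployed = 1.45 + 15.24 = 16.69 million (jobless and actively searching, or on temporary layoff).
Labor force = 214.23 + 16.69 = 230.92 million.
Not in labor force = 30.72 + 18.65 + 3.00 + 17.16 = 69.53 million (those not working and not actively searching are outside the labor force — including those who want a job but have given up searching).
Civilian working-age population = 230.92 + 69.53 = 300.45 million.
Unemployment rate = 16.69 / 230.92 = 7.23%.
Labor force participation rate = 230.92 / 300.45 = 76.86%.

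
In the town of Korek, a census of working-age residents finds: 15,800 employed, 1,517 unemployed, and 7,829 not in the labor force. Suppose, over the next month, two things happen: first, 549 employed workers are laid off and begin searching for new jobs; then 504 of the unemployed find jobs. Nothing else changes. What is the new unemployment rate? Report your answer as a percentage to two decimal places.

New unemployment rate ≈ 9.02%.

Initially, labor force = 15,800 + 1,517 = 17,317, so u = 1,517/17,317 = 8.76%.
After the first change, employed falls and unemployed rises by 549; labor force unchanged → E = 15,251, U = 2,066, labor force = 17,317.
After the second change, unemployed falls and employed rises by 504; labor force unchanged → E = 15,755, U = 1,562, labor force = 17,317.
New unemployment rate = 1,562 / 17,317 = 9.02%.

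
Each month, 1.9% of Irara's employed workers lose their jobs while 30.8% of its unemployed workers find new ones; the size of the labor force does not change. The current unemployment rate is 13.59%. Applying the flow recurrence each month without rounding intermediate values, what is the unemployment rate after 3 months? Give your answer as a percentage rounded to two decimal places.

Unemployment rate after three months ≈ 8.18%.

With a fixed labor force, u_{t+1} = u_t + s·(1−u_t) − f·u_t = u_t·(1−s−f) + s.
Here 1−s−f = 0.673 and s = 0.019.
u_1 = 0.135900 × 0.673 + 0.019 = 0.110461.
u_2 = 0.110461 × 0.673 + 0.019 = 0.093340.
u_3 = 0.093340 × 0.673 + 0.019 = 0.081818.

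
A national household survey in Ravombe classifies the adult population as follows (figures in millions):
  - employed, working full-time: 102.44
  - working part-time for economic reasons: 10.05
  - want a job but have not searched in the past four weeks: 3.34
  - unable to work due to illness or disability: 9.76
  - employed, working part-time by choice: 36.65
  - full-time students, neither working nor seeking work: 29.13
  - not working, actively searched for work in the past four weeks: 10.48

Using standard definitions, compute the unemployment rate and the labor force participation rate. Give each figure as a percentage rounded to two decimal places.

Unemployment rate ≈ 6.57%; labor force participation rate ≈ 79.08%.

Employed = 102.44 + 10.05 + 36.65 = 149.14 million (anyone who worked, including part-time for economic reasons, counts as employed).
Unemployed = 10.48 million.
Labor force = 149.14 + 10.48 = 159.62 million.
Not in labor force = 3.34 + 9.76 + 29.13 = 42.23 million (those not working and not actively searching are outside the labor force — including those who want a job but have given up searching).
Civilian working-age population = 159.62 + 42.23 = 201.85 million.
Unemployment rate = 10.48 / 159.62 = 6.57%.
Labor force participation rate = 159.62 / 201.85 = 79.08%.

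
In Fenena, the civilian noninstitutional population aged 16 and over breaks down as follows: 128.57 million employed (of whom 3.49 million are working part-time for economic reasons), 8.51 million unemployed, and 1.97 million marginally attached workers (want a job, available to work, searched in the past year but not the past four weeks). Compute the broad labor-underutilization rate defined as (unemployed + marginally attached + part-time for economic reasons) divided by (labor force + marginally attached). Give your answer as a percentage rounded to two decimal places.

Labor force = 128.57 + 8.51 = 137.08 million.
Numerator = 8.51 + 1.97 + 3.49 = 13.97 million.
Denominator = 137.08 + 1.97 = 139.05 million.
Broad rate = 13.97 / 139.05 = 10.05%.

Broad underutilization rate ≈ 10.05%.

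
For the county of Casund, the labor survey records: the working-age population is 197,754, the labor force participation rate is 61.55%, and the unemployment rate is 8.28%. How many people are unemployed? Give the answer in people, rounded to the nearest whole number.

Labor force = 0.6155 × 197,754 = 121,718.
Unemployed = 0.0828 × 121,718 ≈ 10,078.

About 10,078 are unemployed.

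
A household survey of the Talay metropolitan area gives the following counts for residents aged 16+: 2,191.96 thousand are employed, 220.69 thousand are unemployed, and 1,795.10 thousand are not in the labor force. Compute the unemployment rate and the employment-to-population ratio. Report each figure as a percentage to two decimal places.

Labor force = employed + unemployed = 2,191.96 + 220.69 = 2,412.65 thousand.
Working-age population = 2,412.65 + 1,795.10 = 4,207.75 thousand.
Unemployment rate = 220.69 / 2,412.65 = 9.15%.
Employment-population ratio = 2,191.96 / 4,207.75 = 52.09%.

Unemployment rate ≈ 9.15%; employment-population ratio ≈ 52.09%.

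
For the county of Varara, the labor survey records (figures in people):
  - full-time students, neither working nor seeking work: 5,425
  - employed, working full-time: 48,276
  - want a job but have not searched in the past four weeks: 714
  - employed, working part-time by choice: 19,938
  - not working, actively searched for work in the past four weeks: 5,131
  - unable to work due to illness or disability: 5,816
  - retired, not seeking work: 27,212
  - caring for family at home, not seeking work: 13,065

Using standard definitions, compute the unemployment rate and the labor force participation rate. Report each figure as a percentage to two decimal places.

Employed = 48,276 + 19,938 = 68,214.
Unemployed = 5,131.
Labor force = 68,214 + 5,131 = 73,345.
Not in labor force = 5,425 + 714 + 5,816 + 27,212 + 13,065 = 52,232 (those not working and not actively searching are outside the labor force — including those who want a job but have given up searching).
Civilian working-age population = 73,345 + 52,232 = 125,577.
Unemployment rate = 5,131 / 73,345 = 7.00%.
Labor force participation rate = 73,345 / 125,577 = 58.41%.

Unemployment rate ≈ 7.00%; labor force participation rate ≈ 58.41%.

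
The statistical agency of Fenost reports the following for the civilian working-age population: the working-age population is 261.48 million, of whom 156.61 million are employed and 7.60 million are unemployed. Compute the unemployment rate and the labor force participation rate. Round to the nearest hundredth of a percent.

Unemployment rate ≈ 4.63%; labor force participation rate ≈ 62.80%.

Labor force = employed + unemployed = 156.61 + 7.60 = 164.21 million.
Unemployment rate = 7.60 / 164.21 = 4.63%.
Labor force participation rate = 164.21 / 261.48 = 62.80%.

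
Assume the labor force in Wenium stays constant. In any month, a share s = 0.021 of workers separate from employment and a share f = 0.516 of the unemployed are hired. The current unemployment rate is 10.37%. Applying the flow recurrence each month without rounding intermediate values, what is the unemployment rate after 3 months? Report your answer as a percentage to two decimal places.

With a fixed labor force, u_{t+1} = u_t + s·(1−u_t) − f·u_t = u_t·(1−s−f) + s.
Here 1−s−f = 0.463 and s = 0.021.
u_1 = 0.103700 × 0.463 + 0.021 = 0.069013.
u_2 = 0.069013 × 0.463 + 0.021 = 0.052953.
u_3 = 0.052953 × 0.463 + 0.021 = 0.045517.

Unemployment rate after three months ≈ 4.55%.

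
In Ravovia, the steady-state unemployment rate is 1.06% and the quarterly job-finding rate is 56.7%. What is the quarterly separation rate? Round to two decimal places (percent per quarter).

Separation rate ≈ 0.61% per quarter.

From u* = s/(s+f): s = u·f/(1−u).
s = 0.0106 × 56.7 / (1 − 0.0106) = 0.6010 / 0.9894 ≈ 0.61% per quarter.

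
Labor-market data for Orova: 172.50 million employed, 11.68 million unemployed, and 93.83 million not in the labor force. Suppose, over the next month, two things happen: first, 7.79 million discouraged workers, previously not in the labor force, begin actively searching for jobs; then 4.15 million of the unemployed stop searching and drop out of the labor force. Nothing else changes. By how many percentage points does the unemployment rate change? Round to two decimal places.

Initially, labor force = 172.50 + 11.68 = 184.18 million, so u = 11.68/184.18 = 6.34%.
After the first change, unemployed and labor force both rise by 7.79 → E = 172.50, U = 19.47, labor force = 191.97 million.
After the second change, unemployed and labor force both fall by 4.15 → E = 172.50, U = 15.32, labor force = 187.82 million.
New unemployment rate = 15.32 / 187.82 = 8.16%.
Change = 8.16% − 6.34% = +1.82 percentage points.

The unemployment rate changes by +1.82 percentage points.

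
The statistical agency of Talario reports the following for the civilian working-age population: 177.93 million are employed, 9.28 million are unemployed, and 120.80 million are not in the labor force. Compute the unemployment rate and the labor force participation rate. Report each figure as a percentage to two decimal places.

Unemployment rate ≈ 4.96%; labor force participation rate ≈ 60.78%.

Labor force = employed + unemployed = 177.93 + 9.28 = 187.21 million.
Working-age population = 187.21 + 120.80 = 308.01 million.
Unemployment rate = 9.28 / 187.21 = 4.96%.
Labor force participation rate = 187.21 / 308.01 = 60.78%.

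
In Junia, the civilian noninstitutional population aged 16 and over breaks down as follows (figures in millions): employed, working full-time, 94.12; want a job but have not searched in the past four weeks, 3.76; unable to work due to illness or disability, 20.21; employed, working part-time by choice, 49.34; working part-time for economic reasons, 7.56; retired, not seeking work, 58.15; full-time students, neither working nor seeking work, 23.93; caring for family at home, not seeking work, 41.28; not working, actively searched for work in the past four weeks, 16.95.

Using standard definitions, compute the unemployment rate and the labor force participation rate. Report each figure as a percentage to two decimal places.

Unemployment rate ≈ 10.09%; labor force participation rate ≈ 53.27%.

Employed = 94.12 + 49.34 + 7.56 = 151.02 million (anyone who worked, including part-time for economic reasons, counts as employed).
Unemployed = 16.95 million.
Labor force = 151.02 + 16.95 = 167.97 million.
Not in labor force = 3.76 + 20.21 + 58.15 + 23.93 + 41.28 = 147.33 million (those not working and not actively searching are outside the labor force — including those who want a job but have given up searching).
Civilian working-age population = 167.97 + 147.33 = 315.30 million.
Unemployment rate = 16.95 / 167.97 = 10.09%.
Labor force participation rate = 167.97 / 315.30 = 53.27%.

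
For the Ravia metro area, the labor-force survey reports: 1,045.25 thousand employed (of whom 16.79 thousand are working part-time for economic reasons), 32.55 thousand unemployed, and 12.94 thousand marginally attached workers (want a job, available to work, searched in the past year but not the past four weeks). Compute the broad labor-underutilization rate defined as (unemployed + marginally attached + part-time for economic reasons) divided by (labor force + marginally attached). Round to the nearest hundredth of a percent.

Broad underutilization rate ≈ 5.71%.

Labor force = 1,045.25 + 32.55 = 1,077.80 thousand.
Numerator = 32.55 + 12.94 + 16.79 = 62.28 thousand.
Denominator = 1,077.80 + 12.94 = 1,090.74 thousand.
Broad rate = 62.28 / 1,090.74 = 5.71%.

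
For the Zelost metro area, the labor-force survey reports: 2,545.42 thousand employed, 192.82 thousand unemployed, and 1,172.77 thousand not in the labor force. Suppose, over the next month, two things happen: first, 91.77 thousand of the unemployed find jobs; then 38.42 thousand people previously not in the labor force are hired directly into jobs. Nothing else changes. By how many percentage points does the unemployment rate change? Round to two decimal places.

Initially, labor force = 2,545.42 + 192.82 = 2,738.24 thousand, so u = 192.82/2,738.24 = 7.04%.
After the first change, unemployed falls and employed rises by 91.77; labor force unchanged → E = 2,637.19, U = 101.05, labor force = 2,738.24 thousand.
After the second change, employed and labor force both rise by 38.42; unemployed unchanged → E = 2,675.61, U = 101.05, labor force = 2,776.66 thousand.
New unemployment rate = 101.05 / 2,776.66 = 3.64%.
Change = 3.64% − 7.04% = −3.40 percentage points.

The unemployment rate changes by −3.40 percentage points.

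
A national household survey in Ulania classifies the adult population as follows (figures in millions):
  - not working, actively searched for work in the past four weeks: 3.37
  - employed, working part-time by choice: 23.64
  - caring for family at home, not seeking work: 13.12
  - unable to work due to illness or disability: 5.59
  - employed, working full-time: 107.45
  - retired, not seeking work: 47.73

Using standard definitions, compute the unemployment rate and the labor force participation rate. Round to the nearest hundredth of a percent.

Employed = 23.64 + 107.45 = 131.09 million.
Unemployed = 3.37 million.
Labor force = 131.09 + 3.37 = 134.46 million.
Not in labor force = 13.12 + 5.59 + 47.73 = 66.44 million (those not working and not actively searching are outside the labor force).
Civilian working-age population = 134.46 + 66.44 = 200.90 million.
Unemployment rate = 3.37 / 134.46 = 2.51%.
Labor force participation rate = 134.46 / 200.90 = 66.93%.

Unemployment rate ≈ 2.51%; labor force participation rate ≈ 66.93%.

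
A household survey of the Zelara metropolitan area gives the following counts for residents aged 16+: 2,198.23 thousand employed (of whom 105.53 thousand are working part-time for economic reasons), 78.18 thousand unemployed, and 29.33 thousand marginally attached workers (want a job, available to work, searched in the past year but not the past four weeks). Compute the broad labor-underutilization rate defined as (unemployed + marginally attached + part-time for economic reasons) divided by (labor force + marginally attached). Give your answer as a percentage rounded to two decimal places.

Labor force = 2,198.23 + 78.18 = 2,276.41 thousand.
Numerator = 78.18 + 29.33 + 105.53 = 213.04 thousand.
Denominator = 2,276.41 + 29.33 = 2,305.74 thousand.
Broad rate = 213.04 / 2,305.74 = 9.24%.

Broad underutilization rate ≈ 9.24%.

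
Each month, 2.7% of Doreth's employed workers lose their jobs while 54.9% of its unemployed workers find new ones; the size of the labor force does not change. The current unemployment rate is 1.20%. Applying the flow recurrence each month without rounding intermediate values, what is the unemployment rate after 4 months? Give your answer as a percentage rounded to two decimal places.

Unemployment rate after four months ≈ 4.57%.

With a fixed labor force, u_{t+1} = u_t + s·(1−u_t) − f·u_t = u_t·(1−s−f) + s.
Here 1−s−f = 0.424 and s = 0.027.
u_1 = 0.012000 × 0.424 + 0.027 = 0.032088.
u_2 = 0.032088 × 0.424 + 0.027 = 0.040605.
u_3 = 0.040605 × 0.424 + 0.027 = 0.044217.
u_4 = 0.044217 × 0.424 + 0.027 = 0.045748.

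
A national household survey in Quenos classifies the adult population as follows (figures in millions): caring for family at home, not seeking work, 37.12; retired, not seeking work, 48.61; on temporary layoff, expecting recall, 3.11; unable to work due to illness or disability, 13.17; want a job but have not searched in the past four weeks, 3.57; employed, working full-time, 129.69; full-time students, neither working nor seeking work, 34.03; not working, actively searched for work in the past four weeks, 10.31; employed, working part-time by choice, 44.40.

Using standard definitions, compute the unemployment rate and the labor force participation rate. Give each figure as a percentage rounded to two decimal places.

Employed = 129.69 + 44.40 = 174.09 million.
Unemployed = 3.11 + 10.31 = 13.42 million (jobless and actively searching, or on temporary layoff).
Labor force = 174.09 + 13.42 = 187.51 million.
Not in labor force = 37.12 + 48.61 + 13.17 + 3.57 + 34.03 = 136.50 million (those not working and not actively searching are outside the labor force — including those who want a job but have given up searching).
Civilian working-age population = 187.51 + 136.50 = 324.01 million.
Unemployment rate = 13.42 / 187.51 = 7.16%.
Labor force participation rate = 187.51 / 324.01 = 57.87%.

Unemployment rate ≈ 7.16%; labor force participation rate ≈ 57.87%.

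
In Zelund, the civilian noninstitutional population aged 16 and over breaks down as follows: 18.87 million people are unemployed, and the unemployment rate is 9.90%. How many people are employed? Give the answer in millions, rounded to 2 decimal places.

Labor force = U / u = 18.87 / 0.0990 ≈ 190.61 million.
Employed = labor force − unemployed = 190.61 − 18.87 = 171.74 million.

About 171.74 million are employed.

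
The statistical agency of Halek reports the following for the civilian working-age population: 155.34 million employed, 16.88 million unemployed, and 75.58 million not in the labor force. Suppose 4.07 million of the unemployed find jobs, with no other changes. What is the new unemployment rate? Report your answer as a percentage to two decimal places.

Initially, labor force = 155.34 + 16.88 = 172.22 million, so u = 16.88/172.22 = 9.80%.
After the change, unemployed falls and employed rises by 4.07; labor force unchanged → E = 159.41, U = 12.81, labor force = 172.22 million.
New unemployment rate = 12.81 / 172.22 = 7.44%.

New unemployment rate ≈ 7.44%.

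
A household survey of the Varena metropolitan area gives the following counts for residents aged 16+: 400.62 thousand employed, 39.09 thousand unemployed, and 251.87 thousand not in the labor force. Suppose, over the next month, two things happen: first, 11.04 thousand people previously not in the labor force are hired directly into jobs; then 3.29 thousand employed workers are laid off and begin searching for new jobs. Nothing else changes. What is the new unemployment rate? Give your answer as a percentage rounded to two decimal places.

New unemployment rate ≈ 9.40%.

Initially, labor force = 400.62 + 39.09 = 439.71 thousand, so u = 39.09/439.71 = 8.89%.
After the first change, employed and labor force both rise by 11.04; unemployed unchanged → E = 411.66, U = 39.09, labor force = 450.75 thousand.
After the second change, employed falls and unemployed rises by 3.29; labor force unchanged → E = 408.37, U = 42.38, labor force = 450.75 thousand.
New unemployment rate = 42.38 / 450.75 = 9.40%.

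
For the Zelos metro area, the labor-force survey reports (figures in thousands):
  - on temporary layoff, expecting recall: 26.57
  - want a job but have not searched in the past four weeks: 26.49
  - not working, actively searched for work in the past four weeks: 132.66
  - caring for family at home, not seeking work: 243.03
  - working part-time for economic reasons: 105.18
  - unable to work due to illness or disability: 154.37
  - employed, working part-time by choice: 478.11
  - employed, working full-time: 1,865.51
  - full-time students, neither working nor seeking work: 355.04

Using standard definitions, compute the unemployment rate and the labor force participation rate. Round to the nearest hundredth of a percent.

Employed = 105.18 + 478.11 + 1,865.51 = 2,448.80 thousand (anyone who worked, including part-time for economic reasons, counts as employed).
Unemployed = 26.57 + 132.66 = 159.23 thousand (jobless and actively searching, or on temporary layoff).
Labor force = 2,448.80 + 159.23 = 2,608.03 thousand.
Not in labor force = 26.49 + 243.03 + 154.37 + 355.04 = 778.93 thousand (those not working and not actively searching are outside the labor force — including those who want a job but have given up searching).
Civilian working-age population = 2,608.03 + 778.93 = 3,386.96 thousand.
Unemployment rate = 159.23 / 2,608.03 = 6.11%.
Labor force participation rate = 2,608.03 / 3,386.96 = 77.00%.

Unemployment rate ≈ 6.11%; labor force participation rate ≈ 77.00%.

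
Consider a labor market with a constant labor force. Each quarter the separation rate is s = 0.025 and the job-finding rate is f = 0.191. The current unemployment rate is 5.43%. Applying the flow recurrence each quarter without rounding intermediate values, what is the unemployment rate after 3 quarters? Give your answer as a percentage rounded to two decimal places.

Unemployment rate after three quarters ≈ 8.61%.

With a fixed labor force, u_{t+1} = u_t + s·(1−u_t) − f·u_t = u_t·(1−s−f) + s.
Here 1−s−f = 0.784 and s = 0.025.
u_1 = 0.054300 × 0.784 + 0.025 = 0.067571.
u_2 = 0.067571 × 0.784 + 0.025 = 0.077976.
u_3 = 0.077976 × 0.784 + 0.025 = 0.086133.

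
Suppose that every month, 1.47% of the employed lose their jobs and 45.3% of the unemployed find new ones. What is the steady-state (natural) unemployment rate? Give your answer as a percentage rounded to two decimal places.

Steady-state unemployment rate ≈ 3.14%.

At steady state the flows balance: s·E = f·U, so U/(E+U) = s/(s+f).
u* = 1.47 / (1.47 + 45.3) = 1.47 / 46.77 = 3.14%.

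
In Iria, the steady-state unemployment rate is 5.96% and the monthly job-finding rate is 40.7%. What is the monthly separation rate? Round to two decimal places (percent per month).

From u* = s/(s+f): s = u·f/(1−u).
s = 0.0596 × 40.7 / (1 − 0.0596) = 2.4257 / 0.9404 ≈ 2.58% per month.

Separation rate ≈ 2.58% per month.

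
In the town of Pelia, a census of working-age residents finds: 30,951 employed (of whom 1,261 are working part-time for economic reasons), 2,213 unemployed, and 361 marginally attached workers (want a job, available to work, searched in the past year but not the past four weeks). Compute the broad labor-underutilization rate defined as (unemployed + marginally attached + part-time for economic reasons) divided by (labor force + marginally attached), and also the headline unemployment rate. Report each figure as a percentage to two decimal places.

Broad underutilization rate ≈ 11.44%; headline unemployment rate ≈ 6.67%.

Labor force = 30,951 + 2,213 = 33,164.
Numerator = 2,213 + 361 + 1,261 = 3,835.
Denominator = 33,164 + 361 = 33,525.
Broad rate = 3,835 / 33,525 = 11.44%.
Headline unemployment rate = 2,213 / 33,164 = 6.67%.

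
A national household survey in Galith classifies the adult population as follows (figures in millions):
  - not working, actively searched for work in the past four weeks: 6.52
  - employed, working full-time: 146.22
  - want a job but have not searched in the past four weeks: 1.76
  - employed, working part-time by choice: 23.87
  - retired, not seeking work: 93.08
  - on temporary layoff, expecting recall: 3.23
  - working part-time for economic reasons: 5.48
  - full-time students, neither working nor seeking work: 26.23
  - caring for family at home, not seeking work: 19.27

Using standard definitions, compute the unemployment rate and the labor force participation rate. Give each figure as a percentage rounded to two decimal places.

Unemployment rate ≈ 5.26%; labor force participation rate ≈ 56.91%.

Employed = 146.22 + 23.87 + 5.48 = 175.57 million (anyone who worked, including part-time for economic reasons, counts as employed).
Unemployed = 6.52 + 3.23 = 9.75 million (jobless and actively searching, or on temporary layoff).
Labor force = 175.57 + 9.75 = 185.32 million.
Not in labor force = 1.76 + 93.08 + 26.23 + 19.27 = 140.34 million (those not working and not actively searching are outside the labor force — including those who want a job but have given up searching).
Civilian working-age population = 185.32 + 140.34 = 325.66 million.
Unemployment rate = 9.75 / 185.32 = 5.26%.
Labor force participation rate = 185.32 / 325.66 = 56.91%.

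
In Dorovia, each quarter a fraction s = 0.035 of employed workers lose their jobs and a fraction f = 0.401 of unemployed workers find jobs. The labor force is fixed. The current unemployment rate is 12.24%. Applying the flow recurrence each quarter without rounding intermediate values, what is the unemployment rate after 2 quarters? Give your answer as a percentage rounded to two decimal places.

Unemployment rate after two quarters ≈ 9.37%.

With a fixed labor force, u_{t+1} = u_t + s·(1−u_t) − f·u_t = u_t·(1−s−f) + s.
Here 1−s−f = 0.564 and s = 0.035.
u_1 = 0.122400 × 0.564 + 0.035 = 0.104034.
u_2 = 0.104034 × 0.564 + 0.035 = 0.093675.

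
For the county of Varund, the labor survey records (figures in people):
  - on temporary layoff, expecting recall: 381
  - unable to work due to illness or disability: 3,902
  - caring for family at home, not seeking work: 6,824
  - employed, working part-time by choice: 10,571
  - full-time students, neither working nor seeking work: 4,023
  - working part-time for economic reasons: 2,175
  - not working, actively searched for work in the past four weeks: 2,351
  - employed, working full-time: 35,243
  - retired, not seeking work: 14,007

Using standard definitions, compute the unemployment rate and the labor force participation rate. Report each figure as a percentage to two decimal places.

Employed = 10,571 + 2,175 + 35,243 = 47,989 (anyone who worked, including part-time for economic reasons, counts as employed).
Unemployed = 381 + 2,351 = 2,732 (jobless and actively searching, or on temporary layoff).
Labor force = 47,989 + 2,732 = 50,721.
Not in labor force = 3,902 + 6,824 + 4,023 + 14,007 = 28,756 (those not working and not actively searching are outside the labor force).
Civilian working-age population = 50,721 + 28,756 = 79,477.
Unemployment rate = 2,732 / 50,721 = 5.39%.
Labor force participation rate = 50,721 / 79,477 = 63.82%.

Unemployment rate ≈ 5.39%; labor force participation rate ≈ 63.82%.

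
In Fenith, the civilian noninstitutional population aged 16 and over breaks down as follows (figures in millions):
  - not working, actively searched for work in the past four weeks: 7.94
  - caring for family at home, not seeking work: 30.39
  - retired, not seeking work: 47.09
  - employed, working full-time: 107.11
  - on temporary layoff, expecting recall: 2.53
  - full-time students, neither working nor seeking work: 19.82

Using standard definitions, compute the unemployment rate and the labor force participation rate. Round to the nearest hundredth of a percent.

Employed = 107.11 million.
Unemployed = 7.94 + 2.53 = 10.47 million (jobless and actively searching, or on temporary layoff).
Labor force = 107.11 + 10.47 = 117.58 million.
Not in labor force = 30.39 + 47.09 + 19.82 = 97.30 million (those not working and not actively searching are outside the labor force).
Civilian working-age population = 117.58 + 97.30 = 214.88 million.
Unemployment rate = 10.47 / 117.58 = 8.90%.
Labor force participation rate = 117.58 / 214.88 = 54.72%.

Unemployment rate ≈ 8.90%; labor force participation rate ≈ 54.72%.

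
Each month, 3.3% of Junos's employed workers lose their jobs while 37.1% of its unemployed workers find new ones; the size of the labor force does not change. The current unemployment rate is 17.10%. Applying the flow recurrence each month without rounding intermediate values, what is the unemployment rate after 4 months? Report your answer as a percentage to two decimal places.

With a fixed labor force, u_{t+1} = u_t + s·(1−u_t) − f·u_t = u_t·(1−s−f) + s.
Here 1−s−f = 0.596 and s = 0.033.
u_1 = 0.171000 × 0.596 + 0.033 = 0.134916.
u_2 = 0.134916 × 0.596 + 0.033 = 0.113410.
u_3 = 0.113410 × 0.596 + 0.033 = 0.100592.
u_4 = 0.100592 × 0.596 + 0.033 = 0.092953.

Unemployment rate after four months ≈ 9.30%.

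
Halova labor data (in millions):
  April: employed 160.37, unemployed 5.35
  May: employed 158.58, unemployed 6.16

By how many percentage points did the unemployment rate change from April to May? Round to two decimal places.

The unemployment rate changed by +0.51 percentage points.

April: labor force = 160.37 + 5.35 = 165.72; u = 5.35/165.72 = 3.23%.
May: labor force = 158.58 + 6.16 = 164.74; u = 6.16/164.74 = 3.74%.
Change = 3.74% − 3.23% = +0.51 pp.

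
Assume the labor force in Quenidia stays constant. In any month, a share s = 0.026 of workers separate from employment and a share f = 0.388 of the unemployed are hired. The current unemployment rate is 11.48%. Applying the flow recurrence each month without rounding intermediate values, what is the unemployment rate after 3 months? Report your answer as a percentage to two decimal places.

With a fixed labor force, u_{t+1} = u_t + s·(1−u_t) − f·u_t = u_t·(1−s−f) + s.
Here 1−s−f = 0.586 and s = 0.026.
u_1 = 0.114800 × 0.586 + 0.026 = 0.093273.
u_2 = 0.093273 × 0.586 + 0.026 = 0.080658.
u_3 = 0.080658 × 0.586 + 0.026 = 0.073266.

Unemployment rate after three months ≈ 7.33%.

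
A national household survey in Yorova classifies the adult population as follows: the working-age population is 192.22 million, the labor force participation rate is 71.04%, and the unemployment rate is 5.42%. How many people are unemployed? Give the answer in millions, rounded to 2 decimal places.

About 7.40 million are unemployed.

Labor force = 0.7104 × 192.22 = 136.55 million.
Unemployed = 0.0542 × 136.55 ≈ 7.40 million.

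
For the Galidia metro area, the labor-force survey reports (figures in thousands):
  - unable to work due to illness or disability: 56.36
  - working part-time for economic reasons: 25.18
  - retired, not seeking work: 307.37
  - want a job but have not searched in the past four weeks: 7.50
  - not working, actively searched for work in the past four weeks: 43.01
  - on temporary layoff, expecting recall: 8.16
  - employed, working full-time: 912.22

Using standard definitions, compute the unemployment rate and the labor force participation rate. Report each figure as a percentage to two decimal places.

Unemployment rate ≈ 5.18%; labor force participation rate ≈ 72.70%.

Employed = 25.18 + 912.22 = 937.40 thousand (anyone who worked, including part-time for economic reasons, counts as employed).
Unemployed = 43.01 + 8.16 = 51.17 thousand (jobless and actively searching, or on temporary layoff).
Labor force = 937.40 + 51.17 = 988.57 thousand.
Not in labor force = 56.36 + 307.37 + 7.50 = 371.23 thousand (those not working and not actively searching are outside the labor force — including those who want a job but have given up searching).
Civilian working-age population = 988.57 + 371.23 = 1,359.80 thousand.
Unemployment rate = 51.17 / 988.57 = 5.18%.
Labor force participation rate = 988.57 / 1,359.80 = 72.70%.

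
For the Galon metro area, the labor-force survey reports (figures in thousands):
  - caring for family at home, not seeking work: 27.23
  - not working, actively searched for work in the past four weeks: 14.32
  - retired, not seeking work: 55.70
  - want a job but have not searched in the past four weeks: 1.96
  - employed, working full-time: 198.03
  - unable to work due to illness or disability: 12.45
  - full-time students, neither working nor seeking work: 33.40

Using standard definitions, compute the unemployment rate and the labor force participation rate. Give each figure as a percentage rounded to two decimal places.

Unemployment rate ≈ 6.74%; labor force participation rate ≈ 61.89%.

Employed = 198.03 thousand.
Unemployed = 14.32 thousand.
Labor force = 198.03 + 14.32 = 212.35 thousand.
Not in labor force = 27.23 + 55.70 + 1.96 + 12.45 + 33.40 = 130.74 thousand (those not working and not actively searching are outside the labor force — including those who want a job but have given up searching).
Civilian working-age population = 212.35 + 130.74 = 343.09 thousand.
Unemployment rate = 14.32 / 212.35 = 6.74%.
Labor force participation rate = 212.35 / 343.09 = 61.89%.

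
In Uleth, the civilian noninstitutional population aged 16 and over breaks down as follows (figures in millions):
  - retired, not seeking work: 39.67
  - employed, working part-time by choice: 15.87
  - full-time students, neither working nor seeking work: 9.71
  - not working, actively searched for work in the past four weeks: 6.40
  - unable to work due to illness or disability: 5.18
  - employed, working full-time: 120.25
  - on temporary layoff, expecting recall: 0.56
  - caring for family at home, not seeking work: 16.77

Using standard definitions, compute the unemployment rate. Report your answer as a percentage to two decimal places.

Unemployment rate ≈ 4.86%.

Employed = 15.87 + 120.25 = 136.12 million.
Unemployed = 6.40 + 0.56 = 6.96 million (jobless and actively searching, or on temporary layoff).
Labor force = 136.12 + 6.96 = 143.08 million.
Unemployment rate = 6.96 / 143.08 = 4.86%.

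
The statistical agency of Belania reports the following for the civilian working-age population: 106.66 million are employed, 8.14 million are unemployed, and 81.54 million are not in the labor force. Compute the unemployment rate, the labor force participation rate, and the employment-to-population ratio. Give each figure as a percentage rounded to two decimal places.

Unemployment rate ≈ 7.09%; labor force participation rate ≈ 58.47%; employment-population ratio ≈ 54.32%.

Labor force = employed + unemployed = 106.66 + 8.14 = 114.80 million.
Working-age population = 114.80 + 81.54 = 196.34 million.
Unemployment rate = 8.14 / 114.80 = 7.09%.
Labor force participation rate = 114.80 / 196.34 = 58.47%.
Employment-population ratio = 106.66 / 196.34 = 54.32%.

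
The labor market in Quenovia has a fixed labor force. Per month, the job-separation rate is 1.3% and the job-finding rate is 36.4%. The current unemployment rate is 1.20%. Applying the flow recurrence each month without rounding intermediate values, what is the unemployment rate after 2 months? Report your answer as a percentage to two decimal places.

Unemployment rate after two months ≈ 2.58%.

With a fixed labor force, u_{t+1} = u_t + s·(1−u_t) − f·u_t = u_t·(1−s−f) + s.
Here 1−s−f = 0.623 and s = 0.013.
u_1 = 0.012000 × 0.623 + 0.013 = 0.020476.
u_2 = 0.020476 × 0.623 + 0.013 = 0.025757.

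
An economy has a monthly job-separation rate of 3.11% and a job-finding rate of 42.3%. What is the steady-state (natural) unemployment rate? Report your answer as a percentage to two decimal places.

At steady state the flows balance: s·E = f·U, so U/(E+U) = s/(s+f).
u* = 3.11 / (3.11 + 42.3) = 3.11 / 45.41 = 6.85%.

Steady-state unemployment rate ≈ 6.85%.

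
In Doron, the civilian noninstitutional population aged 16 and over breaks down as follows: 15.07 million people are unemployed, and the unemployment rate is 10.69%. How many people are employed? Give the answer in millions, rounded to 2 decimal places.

About 125.90 million are employed.

Labor force = U / u = 15.07 / 0.1069 ≈ 140.97 million.
Employed = labor force − unemployed = 140.97 − 15.07 = 125.90 million.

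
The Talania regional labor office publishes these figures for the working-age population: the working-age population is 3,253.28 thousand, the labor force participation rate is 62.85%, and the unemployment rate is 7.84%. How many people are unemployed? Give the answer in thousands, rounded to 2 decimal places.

About 160.30 thousand are unemployed.

Labor force = 0.6285 × 3,253.28 = 2,044.69 thousand.
Unemployed = 0.0784 × 2,044.69 ≈ 160.30 thousand.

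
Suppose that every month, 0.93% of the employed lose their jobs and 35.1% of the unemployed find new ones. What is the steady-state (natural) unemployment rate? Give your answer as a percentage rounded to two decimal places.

At steady state the flows balance: s·E = f·U, so U/(E+U) = s/(s+f).
u* = 0.93 / (0.93 + 35.1) = 0.93 / 36.03 = 2.58%.

Steady-state unemployment rate ≈ 2.58%.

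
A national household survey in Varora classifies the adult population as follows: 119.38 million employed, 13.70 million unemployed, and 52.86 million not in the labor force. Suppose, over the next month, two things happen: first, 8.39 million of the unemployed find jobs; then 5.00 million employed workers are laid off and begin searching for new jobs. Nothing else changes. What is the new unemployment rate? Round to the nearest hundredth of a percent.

Initially, labor force = 119.38 + 13.70 = 133.08 million, so u = 13.70/133.08 = 10.29%.
After the first change, unemployed falls and employed rises by 8.39; labor force unchanged → E = 127.77, U = 5.31, labor force = 133.08 million.
After the second change, employed falls and unemployed rises by 5.00; labor force unchanged → E = 122.77, U = 10.31, labor force = 133.08 million.
New unemployment rate = 10.31 / 133.08 = 7.75%.

New unemployment rate ≈ 7.75%.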